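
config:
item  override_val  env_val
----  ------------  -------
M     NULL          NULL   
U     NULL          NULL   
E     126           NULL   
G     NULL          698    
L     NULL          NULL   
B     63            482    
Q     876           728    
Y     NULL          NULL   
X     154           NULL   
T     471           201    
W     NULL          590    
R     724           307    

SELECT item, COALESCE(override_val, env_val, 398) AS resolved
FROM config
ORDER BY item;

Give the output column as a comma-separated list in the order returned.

item=B: override_val=63 → 63
item=E: override_val=126 → 126
item=G: override_val=NULL, env_val=698 → 698
item=L: override_val=NULL, env_val=NULL, → literal 398 → 398
item=M: override_val=NULL, env_val=NULL, → literal 398 → 398
item=Q: override_val=876 → 876
item=R: override_val=724 → 724
item=T: override_val=471 → 471
item=U: override_val=NULL, env_val=NULL, → literal 398 → 398
item=W: override_val=NULL, env_val=590 → 590
item=X: override_val=154 → 154
item=Y: override_val=NULL, env_val=NULL, → literal 398 → 398

63, 126, 698, 398, 398, 876, 724, 471, 398, 590, 154, 398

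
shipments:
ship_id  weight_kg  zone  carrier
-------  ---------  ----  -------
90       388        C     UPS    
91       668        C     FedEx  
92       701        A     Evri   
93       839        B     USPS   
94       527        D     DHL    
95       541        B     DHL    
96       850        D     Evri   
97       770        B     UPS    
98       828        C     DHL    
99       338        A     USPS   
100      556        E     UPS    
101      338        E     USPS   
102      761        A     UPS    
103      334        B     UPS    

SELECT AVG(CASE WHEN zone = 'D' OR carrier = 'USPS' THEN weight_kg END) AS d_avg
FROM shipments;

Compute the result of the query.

578.4

ship_id=90: ✗
ship_id=91: ✗
ship_id=92: ✗
ship_id=93: ✓ → 839
ship_id=94: ✓ → 527
ship_id=95: ✗
ship_id=96: ✓ → 850
ship_id=97: ✗
ship_id=98: ✗
ship_id=99: ✓ → 338
ship_id=100: ✗
ship_id=101: ✓ → 338
ship_id=102: ✗
ship_id=103: ✗
d_avg = (839 + 527 + 850 + 338 + 338) / 5 = 578.4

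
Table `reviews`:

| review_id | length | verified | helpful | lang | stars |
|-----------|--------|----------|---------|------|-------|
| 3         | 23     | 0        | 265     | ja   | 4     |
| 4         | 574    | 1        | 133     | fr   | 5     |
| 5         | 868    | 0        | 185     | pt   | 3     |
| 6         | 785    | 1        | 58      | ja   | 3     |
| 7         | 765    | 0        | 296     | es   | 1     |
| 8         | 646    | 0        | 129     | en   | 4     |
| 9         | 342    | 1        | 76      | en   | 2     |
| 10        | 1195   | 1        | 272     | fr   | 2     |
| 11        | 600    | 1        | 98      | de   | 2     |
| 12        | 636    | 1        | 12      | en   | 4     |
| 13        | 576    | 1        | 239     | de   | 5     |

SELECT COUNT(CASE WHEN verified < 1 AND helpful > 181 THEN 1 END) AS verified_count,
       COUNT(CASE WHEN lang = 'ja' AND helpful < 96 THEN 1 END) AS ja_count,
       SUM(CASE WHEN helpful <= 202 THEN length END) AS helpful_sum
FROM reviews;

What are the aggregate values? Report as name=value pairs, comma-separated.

[verified_count: verified < 1 AND helpful > 181]
review_id=3: ✓ → 1
review_id=4: ✗
review_id=5: ✓ → 1
review_id=6: ✗
review_id=7: ✓ → 1
review_id=8: ✗
review_id=9: ✗
review_id=10: ✗
review_id=11: ✗
review_id=12: ✗
review_id=13: ✗
verified_count = COUNT(1, 1, 1) = 3
—
[ja_count: lang = 'ja' AND helpful < 96]
review_id=3: ✗
review_id=4: ✗
review_id=5: ✗
review_id=6: ✓ → 1
review_id=7: ✗
review_id=8: ✗
review_id=9: ✗
review_id=10: ✗
review_id=11: ✗
review_id=12: ✗
review_id=13: ✗
ja_count = COUNT(1) = 1
—
[helpful_sum: helpful <= 202]
review_id=3: ✗
review_id=4: ✓ → 574
review_id=5: ✓ → 868
review_id=6: ✓ → 785
review_id=7: ✗
review_id=8: ✓ → 646
review_id=9: ✓ → 342
review_id=10: ✗
review_id=11: ✓ → 600
review_id=12: ✓ → 636
review_id=13: ✗
helpful_sum = 574 + 868 + 785 + 646 + 342 + 600 + 636 = 4451

verified_count=3, ja_count=1, helpful_sum=4451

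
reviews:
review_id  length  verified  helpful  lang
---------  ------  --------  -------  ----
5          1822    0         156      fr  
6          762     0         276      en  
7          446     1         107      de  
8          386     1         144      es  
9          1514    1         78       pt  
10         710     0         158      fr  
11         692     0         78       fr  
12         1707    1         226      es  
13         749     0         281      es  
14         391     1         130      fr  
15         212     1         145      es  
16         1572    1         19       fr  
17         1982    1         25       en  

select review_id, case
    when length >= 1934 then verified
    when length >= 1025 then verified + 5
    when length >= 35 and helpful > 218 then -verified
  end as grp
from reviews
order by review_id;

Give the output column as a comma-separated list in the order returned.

5, 0, NULL, NULL, 6, NULL, NULL, 6, 0, NULL, NULL, 6, 1

review_id=5: length >= 1025 → 5
review_id=6: length >= 35 and helpful > 218 → 0
review_id=7: (no match → NULL) → NULL
review_id=8: (no match → NULL) → NULL
review_id=9: length >= 1025 → 6
review_id=10: (no match → NULL) → NULL
review_id=11: (no match → NULL) → NULL
review_id=12: length >= 1025 → 6
review_id=13: length >= 35 and helpful > 218 → 0
review_id=14: (no match → NULL) → NULL
review_id=15: (no match → NULL) → NULL
review_id=16: length >= 1025 → 6
review_id=17: length >= 1934 → 1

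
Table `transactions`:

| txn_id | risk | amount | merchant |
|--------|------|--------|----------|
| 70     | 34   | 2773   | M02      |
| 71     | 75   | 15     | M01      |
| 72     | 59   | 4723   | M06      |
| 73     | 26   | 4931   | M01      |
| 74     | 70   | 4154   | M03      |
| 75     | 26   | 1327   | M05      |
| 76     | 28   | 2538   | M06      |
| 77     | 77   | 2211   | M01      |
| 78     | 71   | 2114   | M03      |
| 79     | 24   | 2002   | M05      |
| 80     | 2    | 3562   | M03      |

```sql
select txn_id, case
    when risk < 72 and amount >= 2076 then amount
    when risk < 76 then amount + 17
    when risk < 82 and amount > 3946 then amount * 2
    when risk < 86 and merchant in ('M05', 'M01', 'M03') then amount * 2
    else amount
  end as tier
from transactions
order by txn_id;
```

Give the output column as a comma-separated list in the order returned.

txn_id=70: risk < 72 and amount >= 2076 → 2773
txn_id=71: risk < 76 → 32
txn_id=72: risk < 72 and amount >= 2076 → 4723
txn_id=73: risk < 72 and amount >= 2076 → 4931
txn_id=74: risk < 72 and amount >= 2076 → 4154
txn_id=75: risk < 76 → 1344
txn_id=76: risk < 72 and amount >= 2076 → 2538
txn_id=77: risk < 86 and merchant in ('M05', 'M01', 'M03') → 4422
txn_id=78: risk < 72 and amount >= 2076 → 2114
txn_id=79: risk < 76 → 2019
txn_id=80: risk < 72 and amount >= 2076 → 3562

2773, 32, 4723, 4931, 4154, 1344, 2538, 4422, 2114, 2019, 3562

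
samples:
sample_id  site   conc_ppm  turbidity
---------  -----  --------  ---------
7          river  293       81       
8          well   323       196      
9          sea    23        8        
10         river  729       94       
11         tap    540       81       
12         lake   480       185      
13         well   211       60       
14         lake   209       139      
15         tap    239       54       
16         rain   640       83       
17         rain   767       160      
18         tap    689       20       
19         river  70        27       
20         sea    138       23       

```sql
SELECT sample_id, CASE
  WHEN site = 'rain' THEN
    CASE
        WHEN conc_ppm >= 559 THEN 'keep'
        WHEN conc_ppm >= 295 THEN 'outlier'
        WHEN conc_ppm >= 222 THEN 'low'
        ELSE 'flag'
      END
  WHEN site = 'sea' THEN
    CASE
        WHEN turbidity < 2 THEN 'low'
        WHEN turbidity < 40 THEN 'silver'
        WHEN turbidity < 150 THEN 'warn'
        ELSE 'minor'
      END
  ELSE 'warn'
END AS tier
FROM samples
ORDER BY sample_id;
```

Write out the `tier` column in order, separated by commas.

warn, warn, silver, warn, warn, warn, warn, warn, warn, keep, keep, warn, warn, silver

sample_id=7: site='river' → outer ELSE → warn
sample_id=8: site='well' → outer ELSE → warn
sample_id=9: site='sea' → inner[turbidity < 40] → silver
sample_id=10: site='river' → outer ELSE → warn
sample_id=11: site='tap' → outer ELSE → warn
sample_id=12: site='lake' → outer ELSE → warn
sample_id=13: site='well' → outer ELSE → warn
sample_id=14: site='lake' → outer ELSE → warn
sample_id=15: site='tap' → outer ELSE → warn
sample_id=16: site='rain' → inner[conc_ppm >= 559] → keep
sample_id=17: site='rain' → inner[conc_ppm >= 559] → keep
sample_id=18: site='tap' → outer ELSE → warn
sample_id=19: site='river' → outer ELSE → warn
sample_id=20: site='sea' → inner[turbidity < 40] → silver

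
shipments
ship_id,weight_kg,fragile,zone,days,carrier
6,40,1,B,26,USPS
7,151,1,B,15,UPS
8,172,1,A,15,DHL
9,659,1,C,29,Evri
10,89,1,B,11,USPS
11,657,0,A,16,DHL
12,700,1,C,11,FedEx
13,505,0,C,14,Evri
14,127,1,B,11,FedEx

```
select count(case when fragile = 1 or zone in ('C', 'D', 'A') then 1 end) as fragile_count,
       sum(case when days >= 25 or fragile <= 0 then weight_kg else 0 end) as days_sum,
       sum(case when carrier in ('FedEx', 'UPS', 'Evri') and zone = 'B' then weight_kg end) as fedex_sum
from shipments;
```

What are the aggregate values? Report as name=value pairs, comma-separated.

fragile_count=9, days_sum=1861, fedex_sum=278

[fragile_count: fragile = 1 or zone in ('C', 'D', 'A')]
ship_id=6: ✓ → 1
ship_id=7: ✓ → 1
ship_id=8: ✓ → 1
ship_id=9: ✓ → 1
ship_id=10: ✓ → 1
ship_id=11: ✓ → 1
ship_id=12: ✓ → 1
ship_id=13: ✓ → 1
ship_id=14: ✓ → 1
fragile_count = COUNT(1, 1, 1, 1, 1, 1, 1, 1, 1) = 9
—
[days_sum: days >= 25 or fragile <= 0]
ship_id=6: ✓ → 40
ship_id=7: ✗
ship_id=8: ✗
ship_id=9: ✓ → 659
ship_id=10: ✗
ship_id=11: ✓ → 657
ship_id=12: ✗
ship_id=13: ✓ → 505
ship_id=14: ✗
days_sum = 40 + 659 + 657 + 505 = 1861
—
[fedex_sum: carrier in ('FedEx', 'UPS', 'Evri') and zone = 'B']
ship_id=6: ✗
ship_id=7: ✓ → 151
ship_id=8: ✗
ship_id=9: ✗
ship_id=10: ✗
ship_id=11: ✗
ship_id=12: ✗
ship_id=13: ✗
ship_id=14: ✓ → 127
fedex_sum = 151 + 127 = 278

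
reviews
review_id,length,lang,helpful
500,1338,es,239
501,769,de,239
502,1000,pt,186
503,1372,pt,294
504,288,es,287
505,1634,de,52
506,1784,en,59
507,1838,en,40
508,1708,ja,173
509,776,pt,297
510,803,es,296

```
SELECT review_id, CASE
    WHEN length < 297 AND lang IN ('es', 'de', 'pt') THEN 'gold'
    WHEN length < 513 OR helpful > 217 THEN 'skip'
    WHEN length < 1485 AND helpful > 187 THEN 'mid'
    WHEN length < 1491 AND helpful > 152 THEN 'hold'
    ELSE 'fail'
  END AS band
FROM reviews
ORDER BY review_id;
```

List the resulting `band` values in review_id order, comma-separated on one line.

skip, skip, hold, skip, gold, fail, fail, fail, fail, skip, skip

review_id=500: length < 513 OR helpful > 217 → skip
review_id=501: length < 513 OR helpful > 217 → skip
review_id=502: length < 1491 AND helpful > 152 → hold
review_id=503: length < 513 OR helpful > 217 → skip
review_id=504: length < 297 AND lang IN ('es', 'de', 'pt') → gold
review_id=505: ELSE → fail
review_id=506: ELSE → fail
review_id=507: ELSE → fail
review_id=508: ELSE → fail
review_id=509: length < 513 OR helpful > 217 → skip
review_id=510: length < 513 OR helpful > 217 → skip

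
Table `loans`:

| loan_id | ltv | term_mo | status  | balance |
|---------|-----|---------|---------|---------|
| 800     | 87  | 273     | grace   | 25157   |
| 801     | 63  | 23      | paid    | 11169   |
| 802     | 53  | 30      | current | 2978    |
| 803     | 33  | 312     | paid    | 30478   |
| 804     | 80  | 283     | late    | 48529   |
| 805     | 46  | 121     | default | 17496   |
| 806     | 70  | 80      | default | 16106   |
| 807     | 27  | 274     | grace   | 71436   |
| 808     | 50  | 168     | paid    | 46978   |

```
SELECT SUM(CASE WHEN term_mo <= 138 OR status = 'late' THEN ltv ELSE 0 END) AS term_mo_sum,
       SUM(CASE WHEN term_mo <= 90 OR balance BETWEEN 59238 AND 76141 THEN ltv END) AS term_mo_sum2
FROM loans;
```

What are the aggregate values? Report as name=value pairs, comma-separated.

[term_mo_sum: term_mo <= 138 OR status = 'late']
loan_id=800: ✗
loan_id=801: ✓ → 63
loan_id=802: ✓ → 53
loan_id=803: ✗
loan_id=804: ✓ → 80
loan_id=805: ✓ → 46
loan_id=806: ✓ → 70
loan_id=807: ✗
loan_id=808: ✗
term_mo_sum = 63 + 53 + 80 + 46 + 70 = 312
—
[term_mo_sum2: term_mo <= 90 OR balance BETWEEN 59238 AND 76141]
loan_id=800: ✗
loan_id=801: ✓ → 63
loan_id=802: ✓ → 53
loan_id=803: ✗
loan_id=804: ✗
loan_id=805: ✗
loan_id=806: ✓ → 70
loan_id=807: ✓ → 27
loan_id=808: ✗
term_mo_sum2 = 63 + 53 + 70 + 27 = 213

term_mo_sum=312, term_mo_sum2=213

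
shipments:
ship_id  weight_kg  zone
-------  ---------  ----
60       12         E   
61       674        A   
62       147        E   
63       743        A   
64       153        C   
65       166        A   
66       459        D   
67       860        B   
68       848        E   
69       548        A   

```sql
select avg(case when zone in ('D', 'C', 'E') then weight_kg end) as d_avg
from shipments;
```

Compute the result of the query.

323.8

ship_id=60: ✓ → 12
ship_id=61: ✗
ship_id=62: ✓ → 147
ship_id=63: ✗
ship_id=64: ✓ → 153
ship_id=65: ✗
ship_id=66: ✓ → 459
ship_id=67: ✗
ship_id=68: ✓ → 848
ship_id=69: ✗
d_avg = (12 + 147 + 153 + 459 + 848) / 5 = 323.8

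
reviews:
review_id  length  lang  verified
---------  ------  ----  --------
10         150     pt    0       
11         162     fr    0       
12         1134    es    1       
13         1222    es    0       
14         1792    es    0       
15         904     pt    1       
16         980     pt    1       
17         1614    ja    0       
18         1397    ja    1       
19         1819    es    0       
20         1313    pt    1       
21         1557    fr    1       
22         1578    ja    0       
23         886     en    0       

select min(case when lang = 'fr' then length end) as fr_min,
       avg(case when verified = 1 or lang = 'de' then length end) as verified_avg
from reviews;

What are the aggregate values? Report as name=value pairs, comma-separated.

[fr_min: lang = 'fr']
review_id=10: ✗
review_id=11: ✓ → 162
review_id=12: ✗
review_id=13: ✗
review_id=14: ✗
review_id=15: ✗
review_id=16: ✗
review_id=17: ✗
review_id=18: ✗
review_id=19: ✗
review_id=20: ✗
review_id=21: ✓ → 1557
review_id=22: ✗
review_id=23: ✗
fr_min = MIN(162, 1557) = 162
—
[verified_avg: verified = 1 or lang = 'de']
review_id=10: ✗
review_id=11: ✗
review_id=12: ✓ → 1134
review_id=13: ✗
review_id=14: ✗
review_id=15: ✓ → 904
review_id=16: ✓ → 980
review_id=17: ✗
review_id=18: ✓ → 1397
review_id=19: ✗
review_id=20: ✓ → 1313
review_id=21: ✓ → 1557
review_id=22: ✗
review_id=23: ✗
verified_avg = (1134 + 904 + 980 + 1397 + 1313 + 1557) / 6 = 1214.1666666667

fr_min=162, verified_avg=1214.1666666667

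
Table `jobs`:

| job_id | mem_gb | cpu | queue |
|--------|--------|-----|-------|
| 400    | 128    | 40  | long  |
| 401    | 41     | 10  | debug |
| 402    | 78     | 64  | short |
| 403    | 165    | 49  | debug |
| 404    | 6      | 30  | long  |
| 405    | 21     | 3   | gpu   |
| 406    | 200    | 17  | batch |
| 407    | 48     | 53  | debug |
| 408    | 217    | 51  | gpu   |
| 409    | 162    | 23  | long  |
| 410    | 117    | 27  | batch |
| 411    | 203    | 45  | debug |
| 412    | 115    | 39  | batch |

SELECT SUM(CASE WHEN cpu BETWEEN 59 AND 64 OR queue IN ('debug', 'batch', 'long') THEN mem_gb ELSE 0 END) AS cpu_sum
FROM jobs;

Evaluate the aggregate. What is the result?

job_id=400: ✓ → 128
job_id=401: ✓ → 41
job_id=402: ✓ → 78
job_id=403: ✓ → 165
job_id=404: ✓ → 6
job_id=405: ✗
job_id=406: ✓ → 200
job_id=407: ✓ → 48
job_id=408: ✗
job_id=409: ✓ → 162
job_id=410: ✓ → 117
job_id=411: ✓ → 203
job_id=412: ✓ → 115
cpu_sum = 128 + 41 + 78 + 165 + 6 + 200 + 48 + 162 + 117 + 203 + 115 = 1263

1263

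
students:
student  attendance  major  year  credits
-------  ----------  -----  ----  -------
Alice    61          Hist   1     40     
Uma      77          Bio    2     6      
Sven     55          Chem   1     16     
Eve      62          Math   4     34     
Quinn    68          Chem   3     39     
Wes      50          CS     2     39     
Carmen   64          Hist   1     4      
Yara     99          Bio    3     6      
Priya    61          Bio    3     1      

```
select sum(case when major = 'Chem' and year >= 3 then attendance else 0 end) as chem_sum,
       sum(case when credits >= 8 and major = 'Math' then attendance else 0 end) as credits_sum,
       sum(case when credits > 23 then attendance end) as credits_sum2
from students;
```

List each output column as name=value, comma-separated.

[chem_sum: major = 'Chem' and year >= 3]
student=Alice: ✗
student=Uma: ✗
student=Sven: ✗
student=Eve: ✗
student=Quinn: ✓ → 68
student=Wes: ✗
student=Carmen: ✗
student=Yara: ✗
student=Priya: ✗
chem_sum = 68
—
[credits_sum: credits >= 8 and major = 'Math']
student=Alice: ✗
student=Uma: ✗
student=Sven: ✗
student=Eve: ✓ → 62
student=Quinn: ✗
student=Wes: ✗
student=Carmen: ✗
student=Yara: ✗
student=Priya: ✗
credits_sum = 62
—
[credits_sum2: credits > 23]
student=Alice: ✓ → 61
student=Uma: ✗
student=Sven: ✗
student=Eve: ✓ → 62
student=Quinn: ✓ → 68
student=Wes: ✓ → 50
student=Carmen: ✗
student=Yara: ✗
student=Priya: ✗
credits_sum2 = 61 + 62 + 68 + 50 = 241

chem_sum=68, credits_sum=62, credits_sum2=241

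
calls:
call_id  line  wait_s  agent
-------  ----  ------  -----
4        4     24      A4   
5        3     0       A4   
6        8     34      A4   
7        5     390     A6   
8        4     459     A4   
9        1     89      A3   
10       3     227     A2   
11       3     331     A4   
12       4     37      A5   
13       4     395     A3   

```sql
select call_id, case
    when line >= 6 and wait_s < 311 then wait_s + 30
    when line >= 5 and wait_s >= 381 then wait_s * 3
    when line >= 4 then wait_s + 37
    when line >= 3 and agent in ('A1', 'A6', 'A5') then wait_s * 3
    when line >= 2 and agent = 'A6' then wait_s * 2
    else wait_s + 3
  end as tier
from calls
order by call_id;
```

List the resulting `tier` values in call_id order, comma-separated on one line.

61, 3, 64, 1170, 496, 92, 230, 334, 74, 432

call_id=4: line >= 4 → 61
call_id=5: ELSE → 3
call_id=6: line >= 6 and wait_s < 311 → 64
call_id=7: line >= 5 and wait_s >= 381 → 1170
call_id=8: line >= 4 → 496
call_id=9: ELSE → 92
call_id=10: ELSE → 230
call_id=11: ELSE → 334
call_id=12: line >= 4 → 74
call_id=13: line >= 4 → 432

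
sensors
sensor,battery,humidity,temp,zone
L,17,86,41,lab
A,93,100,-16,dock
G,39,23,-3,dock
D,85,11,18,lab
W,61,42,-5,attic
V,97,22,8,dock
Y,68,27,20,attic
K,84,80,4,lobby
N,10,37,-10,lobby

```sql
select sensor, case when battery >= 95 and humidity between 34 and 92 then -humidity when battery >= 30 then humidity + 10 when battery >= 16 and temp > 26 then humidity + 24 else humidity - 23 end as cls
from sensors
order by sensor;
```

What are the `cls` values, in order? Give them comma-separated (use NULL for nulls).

sensor=A: battery >= 30 → 110
sensor=D: battery >= 30 → 21
sensor=G: battery >= 30 → 33
sensor=K: battery >= 30 → 90
sensor=L: battery >= 16 and temp > 26 → 110
sensor=N: ELSE → 14
sensor=V: battery >= 30 → 32
sensor=W: battery >= 30 → 52
sensor=Y: battery >= 30 → 37

110, 21, 33, 90, 110, 14, 32, 52, 37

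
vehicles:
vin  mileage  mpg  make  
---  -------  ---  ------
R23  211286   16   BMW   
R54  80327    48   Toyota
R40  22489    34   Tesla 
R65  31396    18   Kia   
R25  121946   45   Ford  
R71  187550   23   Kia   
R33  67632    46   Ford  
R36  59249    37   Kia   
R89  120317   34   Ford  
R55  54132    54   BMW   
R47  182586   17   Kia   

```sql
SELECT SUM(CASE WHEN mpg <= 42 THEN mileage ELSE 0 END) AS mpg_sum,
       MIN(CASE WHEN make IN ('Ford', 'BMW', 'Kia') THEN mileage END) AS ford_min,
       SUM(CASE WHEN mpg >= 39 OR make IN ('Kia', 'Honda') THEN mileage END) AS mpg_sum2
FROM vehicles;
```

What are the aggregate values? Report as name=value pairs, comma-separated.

[mpg_sum: mpg <= 42]
vin=R23: ✓ → 211286
vin=R54: ✗
vin=R40: ✓ → 22489
vin=R65: ✓ → 31396
vin=R25: ✗
vin=R71: ✓ → 187550
vin=R33: ✗
vin=R36: ✓ → 59249
vin=R89: ✓ → 120317
vin=R55: ✗
vin=R47: ✓ → 182586
mpg_sum = 211286 + 22489 + 31396 + 187550 + 59249 + 120317 + 182586 = 814873
—
[ford_min: make IN ('Ford', 'BMW', 'Kia')]
vin=R23: ✓ → 211286
vin=R54: ✗
vin=R40: ✗
vin=R65: ✓ → 31396
vin=R25: ✓ → 121946
vin=R71: ✓ → 187550
vin=R33: ✓ → 67632
vin=R36: ✓ → 59249
vin=R89: ✓ → 120317
vin=R55: ✓ → 54132
vin=R47: ✓ → 182586
ford_min = MIN(211286, 31396, 121946, 187550, 67632, 59249, 120317, 54132, 182586) = 31396
—
[mpg_sum2: mpg >= 39 OR make IN ('Kia', 'Honda')]
vin=R23: ✗
vin=R54: ✓ → 80327
vin=R40: ✗
vin=R65: ✓ → 31396
vin=R25: ✓ → 121946
vin=R71: ✓ → 187550
vin=R33: ✓ → 67632
vin=R36: ✓ → 59249
vin=R89: ✗
vin=R55: ✓ → 54132
vin=R47: ✓ → 182586
mpg_sum2 = 80327 + 31396 + 121946 + 187550 + 67632 + 59249 + 54132 + 182586 = 784818

mpg_sum=814873, ford_min=31396, mpg_sum2=784818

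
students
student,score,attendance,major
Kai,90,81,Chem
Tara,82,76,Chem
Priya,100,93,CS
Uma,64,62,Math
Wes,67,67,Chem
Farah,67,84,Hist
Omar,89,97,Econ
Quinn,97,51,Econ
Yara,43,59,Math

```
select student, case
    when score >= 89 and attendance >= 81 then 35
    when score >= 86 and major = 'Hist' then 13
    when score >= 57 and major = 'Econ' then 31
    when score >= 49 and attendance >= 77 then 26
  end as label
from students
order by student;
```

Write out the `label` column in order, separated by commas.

26, 35, 35, 35, 31, NULL, NULL, NULL, NULL

student=Farah: score >= 49 and attendance >= 77 → 26
student=Kai: score >= 89 and attendance >= 81 → 35
student=Omar: score >= 89 and attendance >= 81 → 35
student=Priya: score >= 89 and attendance >= 81 → 35
student=Quinn: score >= 57 and major = 'Econ' → 31
student=Tara: (no match → NULL) → NULL
student=Uma: (no match → NULL) → NULL
student=Wes: (no match → NULL) → NULL
student=Yara: (no match → NULL) → NULL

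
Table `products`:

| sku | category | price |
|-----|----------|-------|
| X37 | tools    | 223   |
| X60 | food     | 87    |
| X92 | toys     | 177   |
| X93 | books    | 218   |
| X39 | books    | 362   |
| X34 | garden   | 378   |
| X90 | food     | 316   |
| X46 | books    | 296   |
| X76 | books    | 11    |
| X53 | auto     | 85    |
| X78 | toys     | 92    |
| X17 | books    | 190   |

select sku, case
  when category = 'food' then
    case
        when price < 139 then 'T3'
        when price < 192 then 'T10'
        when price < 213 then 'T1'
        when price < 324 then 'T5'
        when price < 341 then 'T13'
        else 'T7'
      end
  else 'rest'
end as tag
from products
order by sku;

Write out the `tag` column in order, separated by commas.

sku=X17: category='books' → outer ELSE → rest
sku=X34: category='garden' → outer ELSE → rest
sku=X37: category='tools' → outer ELSE → rest
sku=X39: category='books' → outer ELSE → rest
sku=X46: category='books' → outer ELSE → rest
sku=X53: category='auto' → outer ELSE → rest
sku=X60: category='food' → inner[price < 139] → T3
sku=X76: category='books' → outer ELSE → rest
sku=X78: category='toys' → outer ELSE → rest
sku=X90: category='food' → inner[price < 324] → T5
sku=X92: category='toys' → outer ELSE → rest
sku=X93: category='books' → outer ELSE → rest

rest, rest, rest, rest, rest, rest, T3, rest, rest, T5, rest, rest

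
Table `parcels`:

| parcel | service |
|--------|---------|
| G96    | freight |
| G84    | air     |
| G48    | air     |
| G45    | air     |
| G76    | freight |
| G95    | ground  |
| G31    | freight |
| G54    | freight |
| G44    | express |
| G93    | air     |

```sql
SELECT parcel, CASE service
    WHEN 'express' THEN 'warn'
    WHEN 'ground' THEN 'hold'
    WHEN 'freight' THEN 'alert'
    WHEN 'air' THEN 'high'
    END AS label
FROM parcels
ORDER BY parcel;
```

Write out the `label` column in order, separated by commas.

alert, warn, high, high, alert, alert, high, high, hold, alert

parcel=G31: service='freight' → alert
parcel=G44: service='express' → warn
parcel=G45: service='air' → high
parcel=G48: service='air' → high
parcel=G54: service='freight' → alert
parcel=G76: service='freight' → alert
parcel=G84: service='air' → high
parcel=G93: service='air' → high
parcel=G95: service='ground' → hold
parcel=G96: service='freight' → alert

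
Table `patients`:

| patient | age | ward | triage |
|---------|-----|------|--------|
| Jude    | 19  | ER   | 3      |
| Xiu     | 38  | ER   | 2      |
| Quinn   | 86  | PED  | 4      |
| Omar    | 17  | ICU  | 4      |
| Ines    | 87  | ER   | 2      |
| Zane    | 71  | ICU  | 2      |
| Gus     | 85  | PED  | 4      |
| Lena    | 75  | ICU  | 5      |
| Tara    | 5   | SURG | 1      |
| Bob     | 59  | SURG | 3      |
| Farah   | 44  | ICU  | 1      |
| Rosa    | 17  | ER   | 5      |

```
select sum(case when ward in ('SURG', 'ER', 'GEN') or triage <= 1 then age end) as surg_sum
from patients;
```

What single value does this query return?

269

patient=Jude: ✓ → 19
patient=Xiu: ✓ → 38
patient=Quinn: ✗
patient=Omar: ✗
patient=Ines: ✓ → 87
patient=Zane: ✗
patient=Gus: ✗
patient=Lena: ✗
patient=Tara: ✓ → 5
patient=Bob: ✓ → 59
patient=Farah: ✓ → 44
patient=Rosa: ✓ → 17
surg_sum = 19 + 38 + 87 + 5 + 59 + 44 + 17 = 269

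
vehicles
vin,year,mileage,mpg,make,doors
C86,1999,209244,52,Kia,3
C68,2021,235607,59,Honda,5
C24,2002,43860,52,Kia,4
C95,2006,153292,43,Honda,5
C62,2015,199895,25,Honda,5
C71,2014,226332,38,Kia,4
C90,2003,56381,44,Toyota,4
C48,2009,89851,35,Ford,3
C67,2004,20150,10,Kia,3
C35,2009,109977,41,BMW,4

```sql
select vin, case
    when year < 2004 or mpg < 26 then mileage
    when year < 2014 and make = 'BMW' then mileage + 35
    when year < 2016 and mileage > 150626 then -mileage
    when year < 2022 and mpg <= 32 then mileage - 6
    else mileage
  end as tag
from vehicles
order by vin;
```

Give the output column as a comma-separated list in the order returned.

43860, 110012, 89851, 199895, 20150, 235607, -226332, 209244, 56381, -153292

vin=C24: year < 2004 or mpg < 26 → 43860
vin=C35: year < 2014 and make = 'BMW' → 110012
vin=C48: ELSE → 89851
vin=C62: year < 2004 or mpg < 26 → 199895
vin=C67: year < 2004 or mpg < 26 → 20150
vin=C68: ELSE → 235607
vin=C71: year < 2016 and mileage > 150626 → -226332
vin=C86: year < 2004 or mpg < 26 → 209244
vin=C90: year < 2004 or mpg < 26 → 56381
vin=C95: year < 2016 and mileage > 150626 → -153292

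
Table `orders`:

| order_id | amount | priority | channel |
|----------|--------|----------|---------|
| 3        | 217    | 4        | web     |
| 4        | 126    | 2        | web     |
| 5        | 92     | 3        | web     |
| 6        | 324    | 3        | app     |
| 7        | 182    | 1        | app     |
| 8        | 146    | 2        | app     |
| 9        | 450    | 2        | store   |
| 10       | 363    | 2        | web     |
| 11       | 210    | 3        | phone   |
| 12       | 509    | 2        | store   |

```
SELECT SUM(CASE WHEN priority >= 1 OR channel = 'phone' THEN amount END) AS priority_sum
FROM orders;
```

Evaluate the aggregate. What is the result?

order_id=3: ✓ → 217
order_id=4: ✓ → 126
order_id=5: ✓ → 92
order_id=6: ✓ → 324
order_id=7: ✓ → 182
order_id=8: ✓ → 146
order_id=9: ✓ → 450
order_id=10: ✓ → 363
order_id=11: ✓ → 210
order_id=12: ✓ → 509
priority_sum = 217 + 126 + 92 + 324 + 182 + 146 + 450 + 363 + 210 + 509 = 2619

2619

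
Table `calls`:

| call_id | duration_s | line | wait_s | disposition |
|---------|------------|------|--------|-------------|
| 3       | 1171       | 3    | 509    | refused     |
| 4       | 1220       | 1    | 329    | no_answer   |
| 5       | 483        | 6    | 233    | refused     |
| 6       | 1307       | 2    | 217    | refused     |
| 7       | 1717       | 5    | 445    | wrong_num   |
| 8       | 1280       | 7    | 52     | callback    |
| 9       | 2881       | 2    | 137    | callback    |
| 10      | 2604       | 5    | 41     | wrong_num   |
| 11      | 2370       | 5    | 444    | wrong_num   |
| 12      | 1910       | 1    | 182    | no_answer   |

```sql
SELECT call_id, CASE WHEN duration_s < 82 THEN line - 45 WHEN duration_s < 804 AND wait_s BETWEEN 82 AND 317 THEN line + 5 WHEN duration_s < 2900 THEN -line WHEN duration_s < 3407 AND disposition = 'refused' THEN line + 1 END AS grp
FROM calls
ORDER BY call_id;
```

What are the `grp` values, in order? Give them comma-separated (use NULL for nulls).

-3, -1, 11, -2, -5, -7, -2, -5, -5, -1

call_id=3: duration_s < 2900 → -3
call_id=4: duration_s < 2900 → -1
call_id=5: duration_s < 804 AND wait_s BETWEEN 82 AND 317 → 11
call_id=6: duration_s < 2900 → -2
call_id=7: duration_s < 2900 → -5
call_id=8: duration_s < 2900 → -7
call_id=9: duration_s < 2900 → -2
call_id=10: duration_s < 2900 → -5
call_id=11: duration_s < 2900 → -5
call_id=12: duration_s < 2900 → -1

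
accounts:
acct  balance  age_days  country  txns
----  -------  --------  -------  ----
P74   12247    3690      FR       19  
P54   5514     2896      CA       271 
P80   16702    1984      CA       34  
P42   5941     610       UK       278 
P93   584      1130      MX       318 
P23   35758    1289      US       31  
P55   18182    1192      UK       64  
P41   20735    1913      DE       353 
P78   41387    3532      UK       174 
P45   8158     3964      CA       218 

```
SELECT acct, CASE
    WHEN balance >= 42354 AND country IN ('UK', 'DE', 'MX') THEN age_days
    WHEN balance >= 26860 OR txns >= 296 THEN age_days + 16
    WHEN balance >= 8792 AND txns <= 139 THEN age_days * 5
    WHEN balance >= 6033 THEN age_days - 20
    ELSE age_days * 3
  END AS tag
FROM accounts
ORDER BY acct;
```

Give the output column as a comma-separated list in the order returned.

acct=P23: balance >= 26860 OR txns >= 296 → 1305
acct=P41: balance >= 26860 OR txns >= 296 → 1929
acct=P42: ELSE → 1830
acct=P45: balance >= 6033 → 3944
acct=P54: ELSE → 8688
acct=P55: balance >= 8792 AND txns <= 139 → 5960
acct=P74: balance >= 8792 AND txns <= 139 → 18450
acct=P78: balance >= 26860 OR txns >= 296 → 3548
acct=P80: balance >= 8792 AND txns <= 139 → 9920
acct=P93: balance >= 26860 OR txns >= 296 → 1146

1305, 1929, 1830, 3944, 8688, 5960, 18450, 3548, 9920, 1146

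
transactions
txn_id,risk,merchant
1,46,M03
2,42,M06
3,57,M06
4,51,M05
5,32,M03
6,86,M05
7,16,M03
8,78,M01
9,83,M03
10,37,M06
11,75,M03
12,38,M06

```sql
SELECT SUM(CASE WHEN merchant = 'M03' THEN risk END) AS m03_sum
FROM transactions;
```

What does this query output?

txn_id=1: ✓ → 46
txn_id=2: ✗
txn_id=3: ✗
txn_id=4: ✗
txn_id=5: ✓ → 32
txn_id=6: ✗
txn_id=7: ✓ → 16
txn_id=8: ✗
txn_id=9: ✓ → 83
txn_id=10: ✗
txn_id=11: ✓ → 75
txn_id=12: ✗
m03_sum = 46 + 32 + 16 + 83 + 75 = 252

252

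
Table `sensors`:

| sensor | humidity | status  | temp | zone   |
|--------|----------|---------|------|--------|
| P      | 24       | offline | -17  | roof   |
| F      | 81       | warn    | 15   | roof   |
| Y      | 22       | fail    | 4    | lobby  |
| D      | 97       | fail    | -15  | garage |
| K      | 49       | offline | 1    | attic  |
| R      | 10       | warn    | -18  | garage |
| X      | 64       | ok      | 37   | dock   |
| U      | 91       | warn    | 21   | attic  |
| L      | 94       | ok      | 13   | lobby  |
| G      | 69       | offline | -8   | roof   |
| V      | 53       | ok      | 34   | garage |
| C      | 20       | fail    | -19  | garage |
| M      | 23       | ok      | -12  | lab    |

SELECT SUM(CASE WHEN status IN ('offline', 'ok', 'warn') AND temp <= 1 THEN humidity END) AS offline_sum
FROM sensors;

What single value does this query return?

sensor=P: ✓ → 24
sensor=F: ✗
sensor=Y: ✗
sensor=D: ✗
sensor=K: ✓ → 49
sensor=R: ✓ → 10
sensor=X: ✗
sensor=U: ✗
sensor=L: ✗
sensor=G: ✓ → 69
sensor=V: ✗
sensor=C: ✗
sensor=M: ✓ → 23
offline_sum = 24 + 49 + 10 + 69 + 23 = 175

175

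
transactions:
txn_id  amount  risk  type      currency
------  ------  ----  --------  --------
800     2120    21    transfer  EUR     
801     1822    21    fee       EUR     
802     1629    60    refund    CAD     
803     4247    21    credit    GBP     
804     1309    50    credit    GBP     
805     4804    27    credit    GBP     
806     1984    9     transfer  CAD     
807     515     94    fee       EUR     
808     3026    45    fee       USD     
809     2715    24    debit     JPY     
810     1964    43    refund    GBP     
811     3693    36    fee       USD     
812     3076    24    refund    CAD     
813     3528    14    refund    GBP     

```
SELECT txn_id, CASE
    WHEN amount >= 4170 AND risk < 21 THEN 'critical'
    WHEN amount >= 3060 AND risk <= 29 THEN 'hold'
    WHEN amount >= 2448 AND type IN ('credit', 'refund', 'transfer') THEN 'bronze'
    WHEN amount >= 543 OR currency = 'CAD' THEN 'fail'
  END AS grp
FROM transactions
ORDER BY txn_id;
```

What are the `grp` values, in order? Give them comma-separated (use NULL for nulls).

fail, fail, fail, hold, fail, hold, fail, NULL, fail, fail, fail, fail, hold, hold

txn_id=800: amount >= 543 OR currency = 'CAD' → fail
txn_id=801: amount >= 543 OR currency = 'CAD' → fail
txn_id=802: amount >= 543 OR currency = 'CAD' → fail
txn_id=803: amount >= 3060 AND risk <= 29 → hold
txn_id=804: amount >= 543 OR currency = 'CAD' → fail
txn_id=805: amount >= 3060 AND risk <= 29 → hold
txn_id=806: amount >= 543 OR currency = 'CAD' → fail
txn_id=807: (no match → NULL) → NULL
txn_id=808: amount >= 543 OR currency = 'CAD' → fail
txn_id=809: amount >= 543 OR currency = 'CAD' → fail
txn_id=810: amount >= 543 OR currency = 'CAD' → fail
txn_id=811: amount >= 543 OR currency = 'CAD' → fail
txn_id=812: amount >= 3060 AND risk <= 29 → hold
txn_id=813: amount >= 3060 AND risk <= 29 → hold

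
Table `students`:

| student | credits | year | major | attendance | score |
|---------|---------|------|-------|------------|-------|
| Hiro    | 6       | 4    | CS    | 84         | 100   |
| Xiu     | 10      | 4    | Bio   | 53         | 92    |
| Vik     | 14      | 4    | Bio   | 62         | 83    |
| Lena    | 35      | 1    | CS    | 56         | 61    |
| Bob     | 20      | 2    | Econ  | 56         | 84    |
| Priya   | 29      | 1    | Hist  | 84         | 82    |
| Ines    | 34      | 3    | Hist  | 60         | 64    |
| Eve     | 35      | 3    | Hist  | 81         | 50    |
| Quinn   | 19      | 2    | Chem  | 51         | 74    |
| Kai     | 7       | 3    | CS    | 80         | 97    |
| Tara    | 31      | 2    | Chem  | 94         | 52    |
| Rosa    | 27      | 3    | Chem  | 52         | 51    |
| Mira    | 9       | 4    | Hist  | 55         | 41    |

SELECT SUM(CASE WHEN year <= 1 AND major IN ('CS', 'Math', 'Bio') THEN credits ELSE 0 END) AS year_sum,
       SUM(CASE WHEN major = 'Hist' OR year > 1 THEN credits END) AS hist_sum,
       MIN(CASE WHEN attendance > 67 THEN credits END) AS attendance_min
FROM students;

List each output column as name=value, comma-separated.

year_sum=35, hist_sum=241, attendance_min=6

[year_sum: year <= 1 AND major IN ('CS', 'Math', 'Bio')]
student=Hiro: ✗
student=Xiu: ✗
student=Vik: ✗
student=Lena: ✓ → 35
student=Bob: ✗
student=Priya: ✗
student=Ines: ✗
student=Eve: ✗
student=Quinn: ✗
student=Kai: ✗
student=Tara: ✗
student=Rosa: ✗
student=Mira: ✗
year_sum = 35
—
[hist_sum: major = 'Hist' OR year > 1]
student=Hiro: ✓ → 6
student=Xiu: ✓ → 10
student=Vik: ✓ → 14
student=Lena: ✗
student=Bob: ✓ → 20
student=Priya: ✓ → 29
student=Ines: ✓ → 34
student=Eve: ✓ → 35
student=Quinn: ✓ → 19
student=Kai: ✓ → 7
student=Tara: ✓ → 31
student=Rosa: ✓ → 27
student=Mira: ✓ → 9
hist_sum = 6 + 10 + 14 + 20 + 29 + 34 + 35 + 19 + 7 + 31 + 27 + 9 = 241
—
[attendance_min: attendance > 67]
student=Hiro: ✓ → 6
student=Xiu: ✗
student=Vik: ✗
student=Lena: ✗
student=Bob: ✗
student=Priya: ✓ → 29
student=Ines: ✗
student=Eve: ✓ → 35
student=Quinn: ✗
student=Kai: ✓ → 7
student=Tara: ✓ → 31
student=Rosa: ✗
student=Mira: ✗
attendance_min = MIN(6, 29, 35, 7, 31) = 6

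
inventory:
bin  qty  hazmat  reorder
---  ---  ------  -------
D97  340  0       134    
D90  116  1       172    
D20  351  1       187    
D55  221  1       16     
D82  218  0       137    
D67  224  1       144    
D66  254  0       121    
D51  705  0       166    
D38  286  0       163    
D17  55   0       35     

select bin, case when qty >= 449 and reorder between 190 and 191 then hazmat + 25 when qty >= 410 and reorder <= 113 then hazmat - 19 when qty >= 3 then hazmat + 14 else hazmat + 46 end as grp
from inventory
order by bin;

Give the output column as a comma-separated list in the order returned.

14, 15, 14, 14, 15, 14, 15, 14, 15, 14

bin=D17: qty >= 3 → 14
bin=D20: qty >= 3 → 15
bin=D38: qty >= 3 → 14
bin=D51: qty >= 3 → 14
bin=D55: qty >= 3 → 15
bin=D66: qty >= 3 → 14
bin=D67: qty >= 3 → 15
bin=D82: qty >= 3 → 14
bin=D90: qty >= 3 → 15
bin=D97: qty >= 3 → 14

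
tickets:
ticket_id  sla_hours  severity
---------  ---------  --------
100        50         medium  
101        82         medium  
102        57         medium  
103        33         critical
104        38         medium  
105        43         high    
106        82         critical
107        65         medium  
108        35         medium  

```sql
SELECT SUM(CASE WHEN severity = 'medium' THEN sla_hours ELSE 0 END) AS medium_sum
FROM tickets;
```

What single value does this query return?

327

ticket_id=100: ✓ → 50
ticket_id=101: ✓ → 82
ticket_id=102: ✓ → 57
ticket_id=103: ✗
ticket_id=104: ✓ → 38
ticket_id=105: ✗
ticket_id=106: ✗
ticket_id=107: ✓ → 65
ticket_id=108: ✓ → 35
medium_sum = 50 + 82 + 57 + 38 + 65 + 35 = 327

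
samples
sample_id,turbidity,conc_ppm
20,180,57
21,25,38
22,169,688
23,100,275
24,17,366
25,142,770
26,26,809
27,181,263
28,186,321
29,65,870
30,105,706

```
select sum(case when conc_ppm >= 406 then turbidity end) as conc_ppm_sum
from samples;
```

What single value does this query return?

sample_id=20: ✗
sample_id=21: ✗
sample_id=22: ✓ → 169
sample_id=23: ✗
sample_id=24: ✗
sample_id=25: ✓ → 142
sample_id=26: ✓ → 26
sample_id=27: ✗
sample_id=28: ✗
sample_id=29: ✓ → 65
sample_id=30: ✓ → 105
conc_ppm_sum = 169 + 142 + 26 + 65 + 105 = 507

507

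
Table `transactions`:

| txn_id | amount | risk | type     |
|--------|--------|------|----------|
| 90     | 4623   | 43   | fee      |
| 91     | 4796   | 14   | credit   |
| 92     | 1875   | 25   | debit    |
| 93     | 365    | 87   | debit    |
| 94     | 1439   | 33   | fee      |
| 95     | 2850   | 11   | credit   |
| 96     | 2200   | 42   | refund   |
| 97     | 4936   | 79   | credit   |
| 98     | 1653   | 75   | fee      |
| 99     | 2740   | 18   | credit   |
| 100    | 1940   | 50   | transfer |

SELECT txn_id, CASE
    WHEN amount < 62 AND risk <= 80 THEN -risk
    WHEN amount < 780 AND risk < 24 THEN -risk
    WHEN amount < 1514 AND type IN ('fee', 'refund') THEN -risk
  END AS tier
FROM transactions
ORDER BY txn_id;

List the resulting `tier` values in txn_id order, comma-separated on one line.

txn_id=90: (no match → NULL) → NULL
txn_id=91: (no match → NULL) → NULL
txn_id=92: (no match → NULL) → NULL
txn_id=93: (no match → NULL) → NULL
txn_id=94: amount < 1514 AND type IN ('fee', 'refund') → -33
txn_id=95: (no match → NULL) → NULL
txn_id=96: (no match → NULL) → NULL
txn_id=97: (no match → NULL) → NULL
txn_id=98: (no match → NULL) → NULL
txn_id=99: (no match → NULL) → NULL
txn_id=100: (no match → NULL) → NULL

NULL, NULL, NULL, NULL, -33, NULL, NULL, NULL, NULL, NULL, NULL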